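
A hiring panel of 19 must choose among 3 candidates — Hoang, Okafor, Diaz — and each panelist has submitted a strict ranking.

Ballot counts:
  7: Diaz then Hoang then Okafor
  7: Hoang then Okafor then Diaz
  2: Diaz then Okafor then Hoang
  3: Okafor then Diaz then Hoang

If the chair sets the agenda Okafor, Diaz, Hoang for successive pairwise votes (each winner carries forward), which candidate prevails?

Round 1: Okafor vs Diaz — 10–9, Okafor advances.
Round 2: Okafor vs Hoang — 5–14, Hoang advances.
Hoang survives the agenda.

Hoang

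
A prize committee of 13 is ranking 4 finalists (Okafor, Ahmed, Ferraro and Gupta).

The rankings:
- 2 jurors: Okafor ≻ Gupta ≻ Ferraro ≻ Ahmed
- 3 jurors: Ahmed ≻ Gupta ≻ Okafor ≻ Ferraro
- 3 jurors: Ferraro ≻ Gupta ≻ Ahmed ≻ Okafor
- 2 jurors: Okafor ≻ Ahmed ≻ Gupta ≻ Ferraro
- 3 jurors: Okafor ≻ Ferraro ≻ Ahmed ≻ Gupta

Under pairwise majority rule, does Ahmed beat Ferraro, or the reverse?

Ballots ranking Ahmed above Ferraro: 3 + 2 = 5.
Ballots ranking Ferraro above Ahmed: 13 − 5 = 8.
Ferraro wins the head-to-head 8–5.

Ferraro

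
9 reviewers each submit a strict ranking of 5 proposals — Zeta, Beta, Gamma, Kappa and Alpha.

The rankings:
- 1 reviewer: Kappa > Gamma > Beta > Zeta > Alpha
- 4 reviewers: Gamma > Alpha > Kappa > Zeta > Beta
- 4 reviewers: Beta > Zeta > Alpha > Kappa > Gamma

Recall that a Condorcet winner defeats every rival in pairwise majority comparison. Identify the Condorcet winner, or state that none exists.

Head-to-head results (9 reviewers):
Zeta vs Beta: Zeta preferred on 4 ballots; Beta wins 5–4.
Zeta vs Gamma: Gamma wins 5–4.
Zeta vs Kappa: Kappa, 5–4.
Zeta vs Alpha: 5 to 4, Zeta.
Beta vs Gamma: 4 to 5, Gamma.
Beta vs Kappa: Beta is ranked higher on 4 ballots, Kappa on 5. Kappa wins 5–4.
Beta vs Alpha: Beta preferred on 1+4 = 5 ballots; Beta wins 5–4.
Gamma vs Kappa: Gamma is ranked higher on 4 ballots, Kappa on 5. Kappa wins 5–4.
Gamma–Alpha: Gamma 5–4.
Kappa vs Alpha: 1 for Kappa, 8 for Alpha — Alpha by 8–1.
Each project drops at least one matchup (Zeta loses to Beta; Beta loses to Gamma; Gamma loses to Kappa; Kappa loses to Alpha; Alpha loses to Zeta); the cycle Zeta → Alpha → Kappa → Zeta rules out a Condorcet winner.

none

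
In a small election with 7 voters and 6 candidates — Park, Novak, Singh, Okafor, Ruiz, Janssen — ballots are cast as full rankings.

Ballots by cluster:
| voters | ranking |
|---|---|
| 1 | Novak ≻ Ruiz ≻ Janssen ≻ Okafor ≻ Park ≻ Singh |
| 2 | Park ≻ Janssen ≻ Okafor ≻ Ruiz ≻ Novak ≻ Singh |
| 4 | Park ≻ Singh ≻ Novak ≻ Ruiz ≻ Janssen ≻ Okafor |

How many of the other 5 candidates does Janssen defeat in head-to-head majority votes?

Janssen against each rival (7 voters):
Janssen vs Park: Park wins 6–1.
Janssen–Novak: Novak 5–2.
Janssen–Singh: Singh 4–3.
Janssen vs Okafor: Janssen, 7–0.
Janssen vs Ruiz: 2 to 5, Ruiz.
Janssen beats Okafor; loses to Park, Novak, Singh, Ruiz — 1 pairwise win.

1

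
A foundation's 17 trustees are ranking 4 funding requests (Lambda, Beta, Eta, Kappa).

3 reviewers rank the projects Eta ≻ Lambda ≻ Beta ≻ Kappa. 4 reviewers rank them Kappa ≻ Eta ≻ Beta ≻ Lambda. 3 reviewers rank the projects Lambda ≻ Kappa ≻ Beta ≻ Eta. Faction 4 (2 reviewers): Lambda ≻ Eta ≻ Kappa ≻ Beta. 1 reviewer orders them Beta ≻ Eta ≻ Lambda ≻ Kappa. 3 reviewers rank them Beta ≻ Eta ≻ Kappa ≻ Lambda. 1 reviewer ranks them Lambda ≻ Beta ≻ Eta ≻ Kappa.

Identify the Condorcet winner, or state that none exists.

Head-to-head results (17 reviewers):
Lambda vs Beta: Lambda wins 9–8.
Lambda vs Eta: Eta, 11–6.
Lambda vs Kappa: Lambda, 10–7.
Beta–Eta: Eta 9–8.
Beta–Kappa: Kappa 9–8.
Eta vs Kappa: Eta, 10–7.
Eta beats each of Lambda, Beta, Kappa — Eta is the Condorcet winner.

Eta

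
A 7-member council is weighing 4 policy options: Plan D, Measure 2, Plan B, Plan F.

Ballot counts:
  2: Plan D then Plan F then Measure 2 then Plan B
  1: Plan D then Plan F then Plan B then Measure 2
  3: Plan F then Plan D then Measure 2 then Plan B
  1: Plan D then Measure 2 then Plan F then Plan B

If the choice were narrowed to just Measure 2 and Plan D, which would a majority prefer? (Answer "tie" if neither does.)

Plan D

No ballot ranks Measure 2 above Plan D: 0.
Ballots ranking Plan D above Measure 2: 7 − 0 = 7.
Plan D wins the head-to-head 7–0.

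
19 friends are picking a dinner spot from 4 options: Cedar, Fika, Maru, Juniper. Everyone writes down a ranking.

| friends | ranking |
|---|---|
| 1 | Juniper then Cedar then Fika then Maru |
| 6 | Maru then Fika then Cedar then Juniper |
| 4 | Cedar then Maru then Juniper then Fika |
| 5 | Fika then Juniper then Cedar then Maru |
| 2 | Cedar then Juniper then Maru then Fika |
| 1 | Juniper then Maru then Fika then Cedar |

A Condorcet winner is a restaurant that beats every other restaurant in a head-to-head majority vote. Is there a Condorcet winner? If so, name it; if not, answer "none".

Head-to-head results (19 friends):
Cedar vs Fika: Cedar is ranked higher on 1+4+2 = 7 ballots, Fika on 12. Fika wins 12–7.
Cedar vs Maru: Cedar is ranked higher on 1+4+5+2 = 12 ballots, Maru on 7. Cedar wins 12–7.
Cedar vs Juniper: Cedar preferred on 6+4+2 = 12 ballots; Cedar wins 12–7.
Fika vs Maru: 6 to 13, Maru.
Fika vs Juniper: 11 to 8, Fika.
Maru vs Juniper: 10 to 9, Maru.
Every restaurant loses at least once (Cedar loses to Fika; Fika loses to Maru; Maru loses to Cedar; Juniper loses to Cedar). The majority relation contains the cycle Cedar → Maru → Fika → Cedar, so there is no Condorcet winner.

none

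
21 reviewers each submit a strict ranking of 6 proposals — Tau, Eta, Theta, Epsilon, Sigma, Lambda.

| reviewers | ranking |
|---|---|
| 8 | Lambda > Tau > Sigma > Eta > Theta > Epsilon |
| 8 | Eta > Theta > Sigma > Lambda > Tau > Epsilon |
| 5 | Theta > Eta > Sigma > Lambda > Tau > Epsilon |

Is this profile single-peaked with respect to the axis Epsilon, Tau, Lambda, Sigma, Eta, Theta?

yes

Axis positions: Epsilon=1, Tau=2, Lambda=3, Sigma=4, Eta=5, Theta=6.
Faction 1 (peak Lambda at position 3): ranking walks positions 3-2-4-5-6-1, expanding outward from the peak — single-peaked.
Faction 2 (peak Eta at position 5): ranking walks positions 5-6-4-3-2-1, expanding outward from the peak — single-peaked.
Faction 3 (peak Theta at position 6): ranking walks positions 6-5-4-3-2-1, expanding outward from the peak — single-peaked.
Every ranking is single-peaked on this axis.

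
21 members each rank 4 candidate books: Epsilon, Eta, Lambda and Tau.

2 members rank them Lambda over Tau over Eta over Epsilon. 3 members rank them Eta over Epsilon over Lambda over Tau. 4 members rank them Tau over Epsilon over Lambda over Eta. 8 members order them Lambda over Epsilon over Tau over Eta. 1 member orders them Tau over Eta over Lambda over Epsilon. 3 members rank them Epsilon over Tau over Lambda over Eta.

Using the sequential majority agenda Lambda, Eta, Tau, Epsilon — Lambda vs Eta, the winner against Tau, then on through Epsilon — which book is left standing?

Lambda

Round 1: Lambda vs Eta — 17–4, Lambda advances.
Round 2: Lambda vs Tau — 13–8, Lambda advances.
Round 3: Lambda vs Epsilon — 11–10, Lambda advances.
The agenda winner is Lambda.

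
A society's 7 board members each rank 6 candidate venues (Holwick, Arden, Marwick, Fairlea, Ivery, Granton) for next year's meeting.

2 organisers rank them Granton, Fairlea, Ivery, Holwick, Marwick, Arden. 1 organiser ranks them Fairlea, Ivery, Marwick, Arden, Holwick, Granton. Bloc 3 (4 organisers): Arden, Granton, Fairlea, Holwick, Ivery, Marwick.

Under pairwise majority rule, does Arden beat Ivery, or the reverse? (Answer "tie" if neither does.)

Ballots ranking Arden above Ivery: 4.
Ballots ranking Ivery above Arden: 7 − 4 = 3.
Arden wins the head-to-head 4–3.

Arden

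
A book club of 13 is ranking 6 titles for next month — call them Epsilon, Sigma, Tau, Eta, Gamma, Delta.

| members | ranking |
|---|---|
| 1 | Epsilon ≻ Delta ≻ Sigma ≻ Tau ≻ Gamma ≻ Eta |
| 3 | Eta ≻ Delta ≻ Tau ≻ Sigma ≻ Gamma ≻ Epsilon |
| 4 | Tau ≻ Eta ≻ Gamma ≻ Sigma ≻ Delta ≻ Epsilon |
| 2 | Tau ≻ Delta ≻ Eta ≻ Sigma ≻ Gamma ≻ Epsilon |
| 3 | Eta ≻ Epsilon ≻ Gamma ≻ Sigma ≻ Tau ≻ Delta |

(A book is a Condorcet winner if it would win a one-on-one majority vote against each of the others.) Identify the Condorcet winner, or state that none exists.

Tau

Head-to-head results (13 members):
Epsilon vs Sigma: Sigma, 9–4.
Epsilon vs Tau: Tau, 9–4.
Epsilon vs Eta: Eta wins 12–1.
Epsilon vs Gamma: Gamma, 9–4.
Epsilon vs Delta: Delta, 9–4.
Sigma vs Tau: Tau wins 9–4.
Sigma–Eta: Eta 12–1.
Sigma vs Gamma: Gamma, 7–6.
Sigma vs Delta: Sigma wins 7–6.
Tau–Eta: Tau 7–6.
Tau–Gamma: Tau 10–3.
Tau vs Delta: Tau, 9–4.
Eta vs Gamma: Eta wins 12–1.
Eta–Delta: Eta 10–3.
Gamma vs Delta: Gamma wins 7–6.
Tau defeats every rival head-to-head and is the Condorcet winner.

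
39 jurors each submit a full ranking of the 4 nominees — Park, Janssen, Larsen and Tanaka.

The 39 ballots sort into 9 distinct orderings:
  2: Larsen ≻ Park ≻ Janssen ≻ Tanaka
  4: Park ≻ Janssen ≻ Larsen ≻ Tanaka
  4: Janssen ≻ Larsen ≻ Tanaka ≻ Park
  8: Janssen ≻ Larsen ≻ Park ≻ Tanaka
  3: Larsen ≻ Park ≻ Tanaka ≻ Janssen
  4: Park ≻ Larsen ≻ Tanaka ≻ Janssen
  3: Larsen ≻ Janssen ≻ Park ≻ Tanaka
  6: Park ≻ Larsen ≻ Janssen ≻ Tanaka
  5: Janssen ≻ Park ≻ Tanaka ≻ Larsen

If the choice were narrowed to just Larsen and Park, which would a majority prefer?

Ballots ranking Larsen above Park: 2 + 4 + 8 + 3 + 3 = 20.
Ballots ranking Park above Larsen: 39 − 20 = 19.
Larsen wins the head-to-head 20–19.

Larsen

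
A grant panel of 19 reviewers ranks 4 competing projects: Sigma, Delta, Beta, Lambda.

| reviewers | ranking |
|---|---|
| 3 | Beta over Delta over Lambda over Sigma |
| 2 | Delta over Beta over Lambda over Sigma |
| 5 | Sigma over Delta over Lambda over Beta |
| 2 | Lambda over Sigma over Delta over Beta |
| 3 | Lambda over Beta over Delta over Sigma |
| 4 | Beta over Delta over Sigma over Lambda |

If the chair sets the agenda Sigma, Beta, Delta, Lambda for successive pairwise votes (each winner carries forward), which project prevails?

Round 1: Sigma vs Beta — 7–12, Beta advances.
Round 2: Beta vs Delta — 10–9, Beta advances.
Round 3: Beta vs Lambda — 9–10, Lambda advances.
The agenda winner is Lambda.

Lambda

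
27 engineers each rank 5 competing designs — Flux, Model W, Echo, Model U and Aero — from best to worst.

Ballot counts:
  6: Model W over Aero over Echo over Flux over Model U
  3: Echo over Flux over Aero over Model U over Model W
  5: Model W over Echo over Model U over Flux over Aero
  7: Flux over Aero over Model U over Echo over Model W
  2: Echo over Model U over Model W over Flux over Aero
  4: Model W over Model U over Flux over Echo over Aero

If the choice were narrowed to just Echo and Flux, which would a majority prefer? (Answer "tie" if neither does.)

Ballots ranking Echo above Flux: 6 + 3 + 5 + 2 = 16.
Ballots ranking Flux above Echo: 27 − 16 = 11.
Echo wins the head-to-head 16–11.

Echo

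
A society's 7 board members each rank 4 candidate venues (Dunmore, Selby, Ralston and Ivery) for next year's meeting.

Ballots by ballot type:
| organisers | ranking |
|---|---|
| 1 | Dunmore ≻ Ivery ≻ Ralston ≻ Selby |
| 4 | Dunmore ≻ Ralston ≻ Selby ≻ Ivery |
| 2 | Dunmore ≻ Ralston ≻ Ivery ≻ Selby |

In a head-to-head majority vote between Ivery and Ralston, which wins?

Ralston

Ballots ranking Ivery above Ralston: 1.
Ballots ranking Ralston above Ivery: 7 − 1 = 6.
Ralston wins the head-to-head 6–1.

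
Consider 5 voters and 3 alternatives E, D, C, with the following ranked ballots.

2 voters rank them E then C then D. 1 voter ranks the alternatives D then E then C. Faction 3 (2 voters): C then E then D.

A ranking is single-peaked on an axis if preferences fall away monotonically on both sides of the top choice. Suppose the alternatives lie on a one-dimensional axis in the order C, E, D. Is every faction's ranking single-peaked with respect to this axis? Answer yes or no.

yes

Axis positions: C=1, E=2, D=3.
Faction 1 (peak E at position 2): ranking walks positions 2-1-3, expanding outward from the peak — single-peaked.
Faction 2 (peak D at position 3): ranking walks positions 3-2-1, expanding outward from the peak — single-peaked.
Faction 3 (peak C at position 1): ranking walks positions 1-2-3, expanding outward from the peak — single-peaked.
Every ranking is single-peaked on this axis.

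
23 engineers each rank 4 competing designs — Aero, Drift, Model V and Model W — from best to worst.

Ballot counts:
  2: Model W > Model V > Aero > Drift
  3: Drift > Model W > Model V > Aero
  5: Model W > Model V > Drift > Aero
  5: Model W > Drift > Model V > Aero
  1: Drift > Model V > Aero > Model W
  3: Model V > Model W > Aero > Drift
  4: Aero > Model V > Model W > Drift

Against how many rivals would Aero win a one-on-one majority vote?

Aero against each rival (23 engineers):
Aero–Drift: Drift 14–9.
Aero–Model V: Model V 19–4.
Aero vs Model W: Model W, 18–5.
Aero beats no one; loses to Drift, Model V, Model W — 0 pairwise wins.

0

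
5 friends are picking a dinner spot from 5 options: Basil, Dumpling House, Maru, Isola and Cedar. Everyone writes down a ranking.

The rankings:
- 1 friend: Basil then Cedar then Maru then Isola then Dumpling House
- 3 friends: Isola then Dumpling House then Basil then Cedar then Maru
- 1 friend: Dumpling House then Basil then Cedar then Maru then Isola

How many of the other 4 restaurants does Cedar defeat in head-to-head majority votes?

1

Cedar against each rival (5 friends):
Cedar–Basil: Basil 5–0.
Cedar vs Dumpling House: Cedar is ranked higher on 1 ballot, Dumpling House on 4. Dumpling House wins 4–1.
Cedar vs Maru: Cedar wins 5–0.
Cedar vs Isola: Cedar is ranked higher on 1+1 = 2 ballots, Isola on 3. Isola wins 3–2.
Cedar beats Maru; loses to Basil, Dumpling House, Isola — 1 pairwise win.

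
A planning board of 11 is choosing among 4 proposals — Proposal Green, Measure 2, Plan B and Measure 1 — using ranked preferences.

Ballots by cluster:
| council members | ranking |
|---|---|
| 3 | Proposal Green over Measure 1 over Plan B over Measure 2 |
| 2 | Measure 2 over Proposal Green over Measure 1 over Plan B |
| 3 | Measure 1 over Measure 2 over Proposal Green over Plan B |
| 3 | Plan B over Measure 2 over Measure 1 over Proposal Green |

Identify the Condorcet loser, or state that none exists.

none

Head-to-head results (11 council members):
Proposal Green vs Measure 2: Measure 2 wins 8–3.
Proposal Green vs Plan B: 8 to 3, Proposal Green.
Proposal Green vs Measure 1: Measure 1, 6–5.
Measure 2 vs Plan B: Plan B, 6–5.
Measure 2 vs Measure 1: Measure 2 is ranked higher on 2+3 = 5 ballots, Measure 1 on 6. Measure 1 wins 6–5.
Plan B vs Measure 1: Plan B is ranked higher on 3 ballots, Measure 1 on 8. Measure 1 wins 8–3.
Every option wins at least one matchup (Proposal Green beats Plan B; Measure 2 beats Proposal Green; Plan B beats Measure 2; Measure 1 beats Proposal Green), so there is no Condorcet loser.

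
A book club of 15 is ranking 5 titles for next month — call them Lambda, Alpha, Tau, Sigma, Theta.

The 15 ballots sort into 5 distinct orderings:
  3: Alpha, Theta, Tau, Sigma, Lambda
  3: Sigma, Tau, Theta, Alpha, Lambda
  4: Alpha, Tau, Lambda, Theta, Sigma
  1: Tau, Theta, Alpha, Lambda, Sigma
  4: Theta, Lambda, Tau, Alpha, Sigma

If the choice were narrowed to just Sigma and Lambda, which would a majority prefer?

Lambda

Ballots ranking Sigma above Lambda: 3 + 3 = 6.
Ballots ranking Lambda above Sigma: 15 − 6 = 9.
Lambda wins the head-to-head 9–6.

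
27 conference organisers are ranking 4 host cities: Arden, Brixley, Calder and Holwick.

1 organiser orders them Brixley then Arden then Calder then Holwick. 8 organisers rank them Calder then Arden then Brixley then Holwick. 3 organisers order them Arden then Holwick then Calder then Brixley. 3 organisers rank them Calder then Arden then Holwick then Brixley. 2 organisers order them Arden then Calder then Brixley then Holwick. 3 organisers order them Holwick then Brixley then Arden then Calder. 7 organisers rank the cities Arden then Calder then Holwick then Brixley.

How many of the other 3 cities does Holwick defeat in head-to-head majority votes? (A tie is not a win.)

Holwick against each rival (27 organisers):
Holwick vs Arden: 3 to 24, Arden.
Holwick vs Brixley: 3+3+3+7 = 16 for Holwick, 11 for Brixley — Holwick by 16–11.
Holwick vs Calder: Holwick is ranked higher on 3+3 = 6 ballots, Calder on 21. Calder wins 21–6.
Holwick beats Brixley; loses to Arden, Calder — 1 pairwise win.

1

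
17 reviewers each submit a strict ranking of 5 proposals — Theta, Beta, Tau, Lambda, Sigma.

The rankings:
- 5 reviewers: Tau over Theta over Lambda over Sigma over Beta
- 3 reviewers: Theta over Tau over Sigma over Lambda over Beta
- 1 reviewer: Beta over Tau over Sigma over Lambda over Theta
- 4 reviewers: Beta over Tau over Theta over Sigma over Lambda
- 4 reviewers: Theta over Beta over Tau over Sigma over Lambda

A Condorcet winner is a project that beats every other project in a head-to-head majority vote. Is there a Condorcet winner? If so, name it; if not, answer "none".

Check each pair by majority over 17 ballots:
Theta vs Beta: Theta is ranked higher on 5+3+4 = 12 ballots, Beta on 5. Theta wins 12–5.
Theta vs Tau: Theta is ranked higher on 3+4 = 7 ballots, Tau on 10. Tau wins 10–7.
Theta vs Lambda: Theta is ranked higher on 5+3+4+4 = 16 ballots, Lambda on 1. Theta wins 16–1.
Theta vs Sigma: Theta is ranked higher on 5+3+4+4 = 16 ballots, Sigma on 1. Theta wins 16–1.
Beta vs Tau: Beta preferred on 1+4+4 = 9 ballots; Beta wins 9–8.
Beta vs Lambda: 1+4+4 = 9 for Beta, 8 for Lambda — Beta by 9–8.
Beta vs Sigma: Beta preferred on 1+4+4 = 9 ballots; Beta wins 9–8.
Tau vs Lambda: 5+3+1+4+4 = 17 for Tau, 0 for Lambda — Tau by 17–0.
Tau vs Sigma: 5+3+1+4+4 = 17 for Tau, 0 for Sigma — Tau by 17–0.
Lambda vs Sigma: Lambda is ranked higher on 5 ballots, Sigma on 12. Sigma wins 12–5.
Each project drops at least one matchup (Theta loses to Tau; Beta loses to Theta; Tau loses to Beta; Lambda loses to Theta; Sigma loses to Theta); the cycle Theta > Beta > Tau > Theta rules out a Condorcet winner.

none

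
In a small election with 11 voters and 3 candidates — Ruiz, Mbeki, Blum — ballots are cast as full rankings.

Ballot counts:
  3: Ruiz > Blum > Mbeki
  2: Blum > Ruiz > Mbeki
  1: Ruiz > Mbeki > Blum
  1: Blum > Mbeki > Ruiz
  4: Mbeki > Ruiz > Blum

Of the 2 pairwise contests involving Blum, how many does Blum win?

1

Blum against each rival (11 voters):
Blum vs Ruiz: Blum preferred on 2+1 = 3 ballots; Ruiz wins 8–3.
Blum vs Mbeki: 6 to 5, Blum.
Blum beats Mbeki; loses to Ruiz — 1 pairwise win.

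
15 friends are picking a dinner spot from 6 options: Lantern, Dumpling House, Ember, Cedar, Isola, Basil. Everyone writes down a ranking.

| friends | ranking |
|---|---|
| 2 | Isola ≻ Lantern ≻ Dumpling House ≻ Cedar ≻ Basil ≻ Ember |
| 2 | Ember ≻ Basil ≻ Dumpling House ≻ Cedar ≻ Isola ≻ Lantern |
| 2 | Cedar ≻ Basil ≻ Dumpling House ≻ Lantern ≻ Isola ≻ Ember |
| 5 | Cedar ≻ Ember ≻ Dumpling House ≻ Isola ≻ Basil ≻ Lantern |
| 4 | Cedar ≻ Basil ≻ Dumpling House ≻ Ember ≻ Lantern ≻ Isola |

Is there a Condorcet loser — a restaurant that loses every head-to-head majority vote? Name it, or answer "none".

Pairwise majorities:
Lantern vs Dumpling House: Lantern preferred on 2 ballots; Dumpling House wins 13–2.
Lantern–Ember: Ember 11–4.
Lantern vs Cedar: Lantern is ranked higher on 2 ballots, Cedar on 13. Cedar wins 13–2.
Lantern vs Isola: Lantern is ranked higher on 2+4 = 6 ballots, Isola on 9. Isola wins 9–6.
Lantern vs Basil: Basil, 13–2.
Dumpling House vs Ember: Dumpling House, 8–7.
Dumpling House vs Cedar: Cedar wins 11–4.
Dumpling House–Isola: Dumpling House 13–2.
Dumpling House vs Basil: 2+5 = 7 for Dumpling House, 8 for Basil — Basil by 8–7.
Ember vs Cedar: Cedar, 13–2.
Ember vs Isola: Ember is ranked higher on 2+5+4 = 11 ballots, Isola on 4. Ember wins 11–4.
Ember vs Basil: 2+5 = 7 for Ember, 8 for Basil — Basil by 8–7.
Cedar–Isola: Cedar 13–2.
Cedar–Basil: Cedar 13–2.
Isola vs Basil: Isola is ranked higher on 2+5 = 7 ballots, Basil on 8. Basil wins 8–7.
Lantern is beaten in every head-to-head and is the Condorcet loser.

Lantern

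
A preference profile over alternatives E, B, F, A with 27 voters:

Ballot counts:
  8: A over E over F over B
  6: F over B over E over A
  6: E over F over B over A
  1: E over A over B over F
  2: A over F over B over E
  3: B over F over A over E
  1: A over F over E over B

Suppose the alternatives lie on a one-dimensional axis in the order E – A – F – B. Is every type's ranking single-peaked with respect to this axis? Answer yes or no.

Axis positions: E=1, A=2, F=3, B=4.
Type 1 (peak A at position 2): ranking walks positions 2-1-3-4, expanding outward from the peak — single-peaked.
Type 2: ranking walks positions 3-4-1-2; E is ranked above A even though A lies between E and the peak F on the axis — preferences dip and rise again. Not single-peaked.
Type 3: ranking walks positions 1-3-4-2; F is ranked above A even though A lies between F and the peak E on the axis — preferences dip and rise again. Not single-peaked.
Type 4: ranking walks positions 1-2-4-3; B is ranked above F even though F lies between B and the peak E on the axis — preferences dip and rise again. Not single-peaked.
Type 5 (peak A at position 2): ranking walks positions 2-3-4-1, expanding outward from the peak — single-peaked.
Type 6 (peak B at position 4): ranking walks positions 4-3-2-1, expanding outward from the peak — single-peaked.
Type 7 (peak A at position 2): ranking walks positions 2-3-1-4, expanding outward from the peak — single-peaked.
Type 2 violates single-peakedness, so the profile is not single-peaked on this axis.

no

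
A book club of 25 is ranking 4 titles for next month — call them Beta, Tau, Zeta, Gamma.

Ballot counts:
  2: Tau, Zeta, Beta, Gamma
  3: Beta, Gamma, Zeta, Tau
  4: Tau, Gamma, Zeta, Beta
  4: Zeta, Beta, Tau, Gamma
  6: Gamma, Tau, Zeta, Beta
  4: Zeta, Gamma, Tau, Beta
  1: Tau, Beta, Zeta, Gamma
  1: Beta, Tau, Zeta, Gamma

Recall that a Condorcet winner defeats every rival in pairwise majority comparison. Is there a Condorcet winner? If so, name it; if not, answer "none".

Pairwise majorities:
Beta–Tau: Tau 17–8.
Beta–Zeta: Zeta 20–5.
Beta–Gamma: Gamma 14–11.
Tau–Zeta: Tau 14–11.
Tau vs Gamma: Gamma, 13–12.
Zeta–Gamma: Gamma 13–12.
Gamma beats each of Beta, Tau, Zeta — Gamma is the Condorcet winner.

Gamma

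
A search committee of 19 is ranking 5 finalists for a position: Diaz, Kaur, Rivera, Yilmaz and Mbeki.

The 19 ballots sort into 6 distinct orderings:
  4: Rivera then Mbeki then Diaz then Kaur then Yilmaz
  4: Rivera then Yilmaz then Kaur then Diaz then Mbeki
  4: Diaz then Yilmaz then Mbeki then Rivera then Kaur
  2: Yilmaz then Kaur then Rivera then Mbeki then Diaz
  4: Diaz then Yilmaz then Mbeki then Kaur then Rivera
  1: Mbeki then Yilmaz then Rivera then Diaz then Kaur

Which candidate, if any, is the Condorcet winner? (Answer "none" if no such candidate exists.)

Pairwise majorities:
Diaz vs Kaur: Diaz, 13–6.
Diaz vs Rivera: Rivera wins 11–8.
Diaz vs Yilmaz: Diaz wins 12–7.
Diaz–Mbeki: Diaz 12–7.
Kaur–Rivera: Rivera 13–6.
Kaur–Yilmaz: Yilmaz 15–4.
Kaur vs Mbeki: Mbeki, 13–6.
Rivera vs Yilmaz: Yilmaz, 11–8.
Rivera vs Mbeki: Rivera, 10–9.
Yilmaz vs Mbeki: Yilmaz, 14–5.
Every candidate loses at least once (Diaz loses to Rivera; Kaur loses to Diaz; Rivera loses to Yilmaz; Yilmaz loses to Diaz; Mbeki loses to Diaz). The majority relation contains the cycle Diaz → Yilmaz → Rivera → Diaz, so there is no Condorcet winner.

none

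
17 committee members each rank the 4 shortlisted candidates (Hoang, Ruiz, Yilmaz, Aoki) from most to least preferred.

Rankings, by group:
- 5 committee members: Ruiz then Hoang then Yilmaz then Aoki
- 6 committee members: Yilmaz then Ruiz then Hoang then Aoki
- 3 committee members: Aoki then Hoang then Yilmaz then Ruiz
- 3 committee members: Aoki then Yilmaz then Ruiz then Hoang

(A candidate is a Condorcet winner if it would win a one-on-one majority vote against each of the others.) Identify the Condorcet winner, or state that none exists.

Check each pair by majority over 17 ballots:
Hoang vs Ruiz: Hoang is ranked higher on 3 ballots, Ruiz on 14. Ruiz wins 14–3.
Hoang vs Yilmaz: 8 to 9, Yilmaz.
Hoang vs Aoki: 11 to 6, Hoang.
Ruiz vs Yilmaz: 5 to 12, Yilmaz.
Ruiz vs Aoki: Ruiz preferred on 5+6 = 11 ballots; Ruiz wins 11–6.
Yilmaz vs Aoki: 11 to 6, Yilmaz.
Yilmaz defeats every rival head-to-head and is the Condorcet winner.

Yilmaz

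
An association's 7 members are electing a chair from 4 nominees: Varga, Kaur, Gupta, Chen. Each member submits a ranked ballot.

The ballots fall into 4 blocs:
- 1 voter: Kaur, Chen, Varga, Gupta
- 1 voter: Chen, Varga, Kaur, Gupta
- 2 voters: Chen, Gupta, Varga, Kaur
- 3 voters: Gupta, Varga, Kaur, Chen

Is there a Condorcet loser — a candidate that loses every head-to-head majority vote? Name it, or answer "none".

none

Pairwise majorities:
Varga vs Kaur: Varga preferred on 1+2+3 = 6 ballots; Varga wins 6–1.
Varga vs Gupta: 2 to 5, Gupta.
Varga vs Chen: Varga is ranked higher on 3 ballots, Chen on 4. Chen wins 4–3.
Kaur vs Gupta: Gupta, 5–2.
Kaur–Chen: Kaur 4–3.
Gupta vs Chen: Chen wins 4–3.
No candidate is winless: Varga beats Kaur; Kaur beats Chen; Gupta beats Varga; Chen beats Varga. There is no Condorcet loser.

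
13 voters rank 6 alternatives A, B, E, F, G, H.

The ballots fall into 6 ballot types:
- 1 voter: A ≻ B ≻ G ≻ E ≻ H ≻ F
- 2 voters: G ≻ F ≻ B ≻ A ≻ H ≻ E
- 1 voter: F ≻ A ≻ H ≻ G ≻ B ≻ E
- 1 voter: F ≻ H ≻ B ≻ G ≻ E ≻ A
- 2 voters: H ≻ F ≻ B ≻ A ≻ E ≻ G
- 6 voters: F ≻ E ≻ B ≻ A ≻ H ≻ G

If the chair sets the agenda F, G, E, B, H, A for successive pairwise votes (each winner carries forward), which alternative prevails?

F

Round 1: F vs G — 10–3, F advances.
Round 2: F vs E — 12–1, F advances.
Round 3: F vs B — 12–1, F advances.
Round 4: F vs H — 10–3, F advances.
Round 5: F vs A — 12–1, F advances.
F survives the agenda.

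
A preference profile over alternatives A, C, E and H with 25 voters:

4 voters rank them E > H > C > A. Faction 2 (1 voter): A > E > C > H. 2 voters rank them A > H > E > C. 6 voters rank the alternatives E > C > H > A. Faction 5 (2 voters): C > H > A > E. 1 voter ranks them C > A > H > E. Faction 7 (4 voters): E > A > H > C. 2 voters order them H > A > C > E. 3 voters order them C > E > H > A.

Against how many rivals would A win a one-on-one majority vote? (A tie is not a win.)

0

A against each rival (25 voters):
A vs C: C, 16–9.
A vs E: A preferred on 1+2+2+1+2 = 8 ballots; E wins 17–8.
A–H: H 17–8.
A beats no one; loses to C, E, H — 0 pairwise wins.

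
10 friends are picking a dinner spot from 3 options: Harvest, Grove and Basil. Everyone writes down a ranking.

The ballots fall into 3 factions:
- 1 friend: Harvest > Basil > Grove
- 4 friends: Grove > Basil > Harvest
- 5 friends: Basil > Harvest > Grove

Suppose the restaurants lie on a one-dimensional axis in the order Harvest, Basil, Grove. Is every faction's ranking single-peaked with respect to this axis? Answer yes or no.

yes

Axis positions: Harvest=1, Basil=2, Grove=3.
Faction 1 (peak Harvest at position 1): ranking walks positions 1-2-3, expanding outward from the peak — single-peaked.
Faction 2 (peak Grove at position 3): ranking walks positions 3-2-1, expanding outward from the peak — single-peaked.
Faction 3 (peak Basil at position 2): ranking walks positions 2-1-3, expanding outward from the peak — single-peaked.
Every ranking is single-peaked on this axis.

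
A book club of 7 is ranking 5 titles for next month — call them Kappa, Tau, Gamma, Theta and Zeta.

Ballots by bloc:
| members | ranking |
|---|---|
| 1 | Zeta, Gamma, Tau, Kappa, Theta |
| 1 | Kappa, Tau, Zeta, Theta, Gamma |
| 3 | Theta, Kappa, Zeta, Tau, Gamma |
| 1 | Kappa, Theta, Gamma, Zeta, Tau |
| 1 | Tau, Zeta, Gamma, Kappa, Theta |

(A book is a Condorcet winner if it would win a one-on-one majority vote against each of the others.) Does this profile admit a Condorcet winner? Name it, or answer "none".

Check each pair by majority over 7 ballots:
Kappa vs Tau: Kappa preferred on 1+3+1 = 5 ballots; Kappa wins 5–2.
Kappa vs Gamma: Kappa is ranked higher on 1+3+1 = 5 ballots, Gamma on 2. Kappa wins 5–2.
Kappa vs Theta: Kappa preferred on 1+1+1+1 = 4 ballots; Kappa wins 4–3.
Kappa vs Zeta: Kappa preferred on 1+3+1 = 5 ballots; Kappa wins 5–2.
Tau vs Gamma: 5 to 2, Tau.
Tau vs Theta: Tau is ranked higher on 1+1+1 = 3 ballots, Theta on 4. Theta wins 4–3.
Tau vs Zeta: Tau is ranked higher on 1+1 = 2 ballots, Zeta on 5. Zeta wins 5–2.
Gamma vs Theta: 1+1 = 2 for Gamma, 5 for Theta — Theta by 5–2.
Gamma vs Zeta: Gamma is ranked higher on 1 ballot, Zeta on 6. Zeta wins 6–1.
Theta vs Zeta: Theta preferred on 3+1 = 4 ballots; Theta wins 4–3.
Kappa wins every pairwise contest, so Kappa is the Condorcet winner.

Kappa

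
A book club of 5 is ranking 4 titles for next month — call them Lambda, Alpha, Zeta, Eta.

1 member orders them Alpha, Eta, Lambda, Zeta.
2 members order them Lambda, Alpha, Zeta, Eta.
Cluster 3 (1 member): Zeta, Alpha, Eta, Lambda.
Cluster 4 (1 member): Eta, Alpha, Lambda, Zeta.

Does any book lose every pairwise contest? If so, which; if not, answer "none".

Head-to-head results (5 members):
Lambda vs Alpha: 2 to 3, Alpha.
Lambda vs Zeta: Lambda wins 4–1.
Lambda vs Eta: 2 for Lambda, 3 for Eta — Eta by 3–2.
Alpha vs Zeta: Alpha is ranked higher on 1+2+1 = 4 ballots, Zeta on 1. Alpha wins 4–1.
Alpha vs Eta: 1+2+1 = 4 for Alpha, 1 for Eta — Alpha by 4–1.
Zeta–Eta: Zeta 3–2.
Every book wins at least one matchup (Lambda beats Zeta; Alpha beats Lambda; Zeta beats Eta; Eta beats Lambda), so there is no Condorcet loser.

none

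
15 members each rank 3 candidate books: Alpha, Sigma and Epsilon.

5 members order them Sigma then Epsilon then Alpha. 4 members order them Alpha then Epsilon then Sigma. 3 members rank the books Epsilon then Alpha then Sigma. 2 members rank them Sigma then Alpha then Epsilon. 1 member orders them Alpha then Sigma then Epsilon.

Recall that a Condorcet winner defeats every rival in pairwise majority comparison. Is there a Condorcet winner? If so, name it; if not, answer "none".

Head-to-head results (15 members):
Alpha vs Sigma: Alpha, 8–7.
Alpha–Epsilon: Epsilon 8–7.
Sigma vs Epsilon: Sigma wins 8–7.
No book is unbeaten: Alpha loses to Epsilon; Sigma loses to Alpha; Epsilon loses to Sigma. In particular Alpha > Sigma > Epsilon > Alpha is a majority cycle — no Condorcet winner exists.

none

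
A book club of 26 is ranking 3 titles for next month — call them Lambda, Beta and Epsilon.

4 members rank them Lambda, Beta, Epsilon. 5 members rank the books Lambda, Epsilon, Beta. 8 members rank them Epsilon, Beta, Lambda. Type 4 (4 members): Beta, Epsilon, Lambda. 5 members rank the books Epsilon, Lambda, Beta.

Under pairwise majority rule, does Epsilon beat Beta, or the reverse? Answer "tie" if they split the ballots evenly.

Epsilon

Ballots ranking Epsilon above Beta: 5 + 8 + 5 = 18.
Ballots ranking Beta above Epsilon: 26 − 18 = 8.
Epsilon wins the head-to-head 18–8.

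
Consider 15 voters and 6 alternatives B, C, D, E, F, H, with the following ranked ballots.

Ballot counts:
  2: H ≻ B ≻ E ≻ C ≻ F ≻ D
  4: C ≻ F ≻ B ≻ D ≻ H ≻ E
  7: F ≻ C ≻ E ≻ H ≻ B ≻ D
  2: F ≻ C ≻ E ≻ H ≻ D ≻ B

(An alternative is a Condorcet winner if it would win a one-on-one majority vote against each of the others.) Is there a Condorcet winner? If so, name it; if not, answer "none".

F

Pairwise majorities:
B vs C: C wins 13–2.
B–D: B 13–2.
B vs E: 2+4 = 6 for B, 9 for E — E by 9–6.
B vs F: F, 13–2.
B vs H: H, 11–4.
C vs D: C wins 15–0.
C vs E: 4+7+2 = 13 for C, 2 for E — C by 13–2.
C–F: F 9–6.
C vs H: C wins 13–2.
D vs E: E wins 11–4.
D–F: F 15–0.
D vs H: D preferred on 4 ballots; H wins 11–4.
E vs F: E preferred on 2 ballots; F wins 13–2.
E vs H: E, 9–6.
F–H: F 13–2.
F wins every pairwise contest, so F is the Condorcet winner.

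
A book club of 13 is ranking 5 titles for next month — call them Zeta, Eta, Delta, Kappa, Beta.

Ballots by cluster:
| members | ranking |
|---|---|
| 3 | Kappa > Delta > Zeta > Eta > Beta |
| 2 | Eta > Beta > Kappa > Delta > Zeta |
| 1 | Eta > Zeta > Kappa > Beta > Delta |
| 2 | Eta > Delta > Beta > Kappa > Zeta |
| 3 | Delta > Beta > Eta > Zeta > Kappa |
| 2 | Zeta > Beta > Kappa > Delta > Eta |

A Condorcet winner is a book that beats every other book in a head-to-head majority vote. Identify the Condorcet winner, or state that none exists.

Pairwise majorities:
Zeta vs Eta: 3+2 = 5 for Zeta, 8 for Eta — Eta by 8–5.
Zeta–Delta: Delta 10–3.
Zeta vs Kappa: Kappa, 7–6.
Zeta vs Beta: Zeta preferred on 3+1+2 = 6 ballots; Beta wins 7–6.
Eta vs Delta: Delta, 8–5.
Eta vs Kappa: Eta wins 8–5.
Eta vs Beta: Eta, 8–5.
Delta vs Kappa: Kappa wins 8–5.
Delta vs Beta: Delta is ranked higher on 3+2+3 = 8 ballots, Beta on 5. Delta wins 8–5.
Kappa vs Beta: Kappa is ranked higher on 3+1 = 4 ballots, Beta on 9. Beta wins 9–4.
Every book loses at least once (Zeta loses to Eta; Eta loses to Delta; Delta loses to Kappa; Kappa loses to Eta; Beta loses to Eta). The majority relation contains the cycle Eta beats Kappa beats Delta beats Eta, so there is no Condorcet winner.

none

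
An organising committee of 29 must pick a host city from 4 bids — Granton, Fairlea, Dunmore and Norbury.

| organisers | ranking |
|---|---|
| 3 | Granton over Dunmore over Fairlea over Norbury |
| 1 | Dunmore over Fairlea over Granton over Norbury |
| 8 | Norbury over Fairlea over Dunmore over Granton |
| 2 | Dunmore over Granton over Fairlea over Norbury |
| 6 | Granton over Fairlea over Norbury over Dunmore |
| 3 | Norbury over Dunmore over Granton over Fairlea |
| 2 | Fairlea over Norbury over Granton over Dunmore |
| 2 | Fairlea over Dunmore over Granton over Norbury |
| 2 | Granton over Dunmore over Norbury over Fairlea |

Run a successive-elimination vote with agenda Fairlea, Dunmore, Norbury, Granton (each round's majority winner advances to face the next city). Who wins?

Round 1: Fairlea vs Dunmore — 18–11, Fairlea advances.
Round 2: Fairlea vs Norbury — 16–13, Fairlea advances.
Round 3: Fairlea vs Granton — 13–16, Granton advances.
Granton survives the agenda.

Granton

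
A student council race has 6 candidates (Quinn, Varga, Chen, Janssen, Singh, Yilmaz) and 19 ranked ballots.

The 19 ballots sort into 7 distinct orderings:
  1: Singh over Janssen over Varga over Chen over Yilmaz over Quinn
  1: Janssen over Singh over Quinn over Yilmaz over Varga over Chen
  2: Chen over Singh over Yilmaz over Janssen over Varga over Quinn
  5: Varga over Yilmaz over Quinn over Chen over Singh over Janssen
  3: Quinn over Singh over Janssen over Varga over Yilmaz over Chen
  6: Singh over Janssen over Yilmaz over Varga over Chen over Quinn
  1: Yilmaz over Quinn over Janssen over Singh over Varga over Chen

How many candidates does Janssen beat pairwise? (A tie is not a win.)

4

Janssen against each rival (19 voters):
Janssen vs Quinn: 1+1+2+6 = 10 for Janssen, 9 for Quinn — Janssen by 10–9.
Janssen vs Varga: Janssen wins 14–5.
Janssen vs Chen: Janssen, 12–7.
Janssen vs Singh: Janssen is ranked higher on 1+1 = 2 ballots, Singh on 17. Singh wins 17–2.
Janssen vs Yilmaz: 1+1+3+6 = 11 for Janssen, 8 for Yilmaz — Janssen by 11–8.
Janssen beats Quinn, Varga, Chen, Yilmaz; loses to Singh — 4 pairwise wins.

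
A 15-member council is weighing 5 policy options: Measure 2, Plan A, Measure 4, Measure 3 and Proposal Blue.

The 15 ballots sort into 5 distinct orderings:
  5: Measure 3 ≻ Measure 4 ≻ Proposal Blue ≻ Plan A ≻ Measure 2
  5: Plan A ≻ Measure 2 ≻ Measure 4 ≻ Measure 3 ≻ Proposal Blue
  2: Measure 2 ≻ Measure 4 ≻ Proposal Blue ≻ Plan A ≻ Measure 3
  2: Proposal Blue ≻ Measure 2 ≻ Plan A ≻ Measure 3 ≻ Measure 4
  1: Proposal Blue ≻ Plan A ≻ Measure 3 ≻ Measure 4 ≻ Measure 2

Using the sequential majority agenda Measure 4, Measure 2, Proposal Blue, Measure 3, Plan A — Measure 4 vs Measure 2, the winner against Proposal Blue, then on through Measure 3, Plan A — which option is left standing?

Round 1: Measure 4 vs Measure 2 — 6–9, Measure 2 advances.
Round 2: Measure 2 vs Proposal Blue — 7–8, Proposal Blue advances.
Round 3: Proposal Blue vs Measure 3 — 5–10, Measure 3 advances.
Round 4: Measure 3 vs Plan A — 5–10, Plan A advances.
The agenda winner is Plan A.

Plan A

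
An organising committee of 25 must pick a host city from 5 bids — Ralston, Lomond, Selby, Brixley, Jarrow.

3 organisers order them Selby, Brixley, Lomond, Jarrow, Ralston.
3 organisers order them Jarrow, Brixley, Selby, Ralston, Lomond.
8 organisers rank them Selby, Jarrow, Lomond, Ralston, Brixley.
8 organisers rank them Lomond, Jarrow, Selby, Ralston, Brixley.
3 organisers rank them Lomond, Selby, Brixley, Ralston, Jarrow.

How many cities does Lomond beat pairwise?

Lomond against each rival (25 organisers):
Lomond vs Ralston: Lomond is ranked higher on 3+8+8+3 = 22 ballots, Ralston on 3. Lomond wins 22–3.
Lomond–Selby: Selby 14–11.
Lomond–Brixley: Lomond 19–6.
Lomond vs Jarrow: 3+8+3 = 14 for Lomond, 11 for Jarrow — Lomond by 14–11.
Lomond beats Ralston, Brixley, Jarrow; loses to Selby — 3 pairwise wins.

3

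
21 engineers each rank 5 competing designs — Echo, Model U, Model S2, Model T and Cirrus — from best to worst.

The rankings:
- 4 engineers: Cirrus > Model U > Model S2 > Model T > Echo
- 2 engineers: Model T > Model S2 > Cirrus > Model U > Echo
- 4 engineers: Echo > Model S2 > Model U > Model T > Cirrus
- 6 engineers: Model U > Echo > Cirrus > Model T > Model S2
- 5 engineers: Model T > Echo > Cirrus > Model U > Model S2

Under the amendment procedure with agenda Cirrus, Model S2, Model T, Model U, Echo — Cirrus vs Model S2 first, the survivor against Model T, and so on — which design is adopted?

Model U

Round 1: Cirrus vs Model S2 — 15–6, Cirrus advances.
Round 2: Cirrus vs Model T — 10–11, Model T advances.
Round 3: Model T vs Model U — 7–14, Model U advances.
Round 4: Model U vs Echo — 12–9, Model U advances.
Model U survives the agenda.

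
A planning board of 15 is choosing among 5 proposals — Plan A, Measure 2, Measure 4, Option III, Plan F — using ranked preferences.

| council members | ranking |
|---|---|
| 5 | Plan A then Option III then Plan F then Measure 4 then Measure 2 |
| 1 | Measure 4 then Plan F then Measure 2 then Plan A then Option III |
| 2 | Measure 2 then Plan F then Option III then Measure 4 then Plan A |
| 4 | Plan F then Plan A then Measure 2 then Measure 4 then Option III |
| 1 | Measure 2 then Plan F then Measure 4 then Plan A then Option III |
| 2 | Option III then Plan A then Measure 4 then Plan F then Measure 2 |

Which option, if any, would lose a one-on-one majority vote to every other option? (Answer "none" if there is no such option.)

none

Head-to-head results (15 council members):
Plan A–Measure 2: Plan A 11–4.
Plan A vs Measure 4: Plan A, 11–4.
Plan A vs Option III: 5+1+4+1 = 11 for Plan A, 4 for Option III — Plan A by 11–4.
Plan A vs Plan F: Plan A preferred on 5+2 = 7 ballots; Plan F wins 8–7.
Measure 2–Measure 4: Measure 4 8–7.
Measure 2 vs Option III: Measure 2, 8–7.
Measure 2 vs Plan F: Plan F wins 12–3.
Measure 4–Option III: Option III 9–6.
Measure 4 vs Plan F: 1+2 = 3 for Measure 4, 12 for Plan F — Plan F by 12–3.
Option III vs Plan F: Plan F, 8–7.
No option is winless: Plan A beats Measure 2; Measure 2 beats Option III; Measure 4 beats Measure 2; Option III beats Measure 4; Plan F beats Plan A. There is no Condorcet loser.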